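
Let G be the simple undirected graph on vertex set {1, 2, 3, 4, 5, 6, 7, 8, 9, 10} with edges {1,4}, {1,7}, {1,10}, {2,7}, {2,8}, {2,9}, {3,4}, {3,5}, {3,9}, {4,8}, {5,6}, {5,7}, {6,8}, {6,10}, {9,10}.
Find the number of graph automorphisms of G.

120

G is 3-regular on 10 vertices with no triangles and no 4-cycles (girth 5): this is the Petersen graph. It is a classical fact that the Petersen graph has automorphism group S_5 (order 120), arising from its description as the Kneser graph K(5,2).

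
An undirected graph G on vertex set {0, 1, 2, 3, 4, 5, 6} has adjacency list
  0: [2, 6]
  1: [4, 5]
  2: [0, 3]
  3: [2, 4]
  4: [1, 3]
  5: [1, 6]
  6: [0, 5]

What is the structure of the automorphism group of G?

G is 2-regular and connected on 7 vertices, i.e. the cycle C_7. The automorphisms of the 7-cycle are exactly the symmetries of a regular 7-gon: the dihedral group D_7, |D_7| = 14.

D_7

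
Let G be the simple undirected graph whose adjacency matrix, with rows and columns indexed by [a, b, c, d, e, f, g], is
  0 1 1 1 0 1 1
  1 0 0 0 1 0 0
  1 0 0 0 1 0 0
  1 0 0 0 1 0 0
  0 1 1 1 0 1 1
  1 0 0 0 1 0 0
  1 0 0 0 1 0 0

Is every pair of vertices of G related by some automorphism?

No

Automorphisms preserve degree, but G has vertices of degree 2 and vertices of degree 5; no automorphism maps one to the other, so G is not vertex-transitive.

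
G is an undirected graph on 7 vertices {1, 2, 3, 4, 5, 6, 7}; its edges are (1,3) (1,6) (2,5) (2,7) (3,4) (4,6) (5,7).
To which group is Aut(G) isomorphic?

G has two connected components, {1, 3, 4, 6} and {2, 5, 7}; each is 2-regular, so G = C_4 ⊔ C_3. The components are non-isomorphic (different sizes), so Aut(G) = Aut(C_4) × Aut(C_3) = D_4 × D_3 of order 8·6 = 48.

D_4 × D_3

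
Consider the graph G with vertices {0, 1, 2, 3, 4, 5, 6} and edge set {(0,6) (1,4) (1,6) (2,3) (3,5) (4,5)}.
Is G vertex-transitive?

No

Automorphisms preserve degree, but G has vertices of degree 1 and vertices of degree 2; no automorphism maps one to the other, so G is not vertex-transitive.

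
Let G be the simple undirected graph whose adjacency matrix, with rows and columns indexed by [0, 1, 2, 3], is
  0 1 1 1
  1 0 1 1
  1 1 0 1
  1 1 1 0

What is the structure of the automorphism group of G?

Every vertex has degree 3, so G is the complete graph K_4. Any permutation of the 4 vertices preserves K_4, so Aut(K_4) = S_4 of order 4! = 24.

the symmetric group on 4 letters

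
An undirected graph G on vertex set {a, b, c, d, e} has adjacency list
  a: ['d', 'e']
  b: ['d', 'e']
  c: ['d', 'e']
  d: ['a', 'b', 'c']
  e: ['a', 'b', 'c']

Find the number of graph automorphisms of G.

The vertices split by degree into {d, e} (degree 3) and {a, b, c} (degree 2); every edge runs between the two parts, so G is the complete bipartite graph K_{2,3}. The parts have unequal sizes, so no automorphism swaps them; each part is permuted independently, giving S_2 × S_3 of order 2!·3! = 12.

12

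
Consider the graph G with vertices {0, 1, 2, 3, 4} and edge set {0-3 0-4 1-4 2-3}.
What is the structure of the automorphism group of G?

The degree sequence is [2, 1, 1, 2, 2]; the two degree-1 vertices 1 and 2 are the ends of a path, so G = P_5. A path has exactly one nontrivial symmetry — reversal — giving Aut(G) of order 2.

Z_2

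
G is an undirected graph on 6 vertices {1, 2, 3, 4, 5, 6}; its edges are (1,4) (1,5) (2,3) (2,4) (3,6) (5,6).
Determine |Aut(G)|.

Every vertex has degree 2 and the graph is connected, so G is the 6-cycle C_6. C_6 has 6 rotations and 6 reflections, so Aut(C_6) ≅ D_6 of order 12.

12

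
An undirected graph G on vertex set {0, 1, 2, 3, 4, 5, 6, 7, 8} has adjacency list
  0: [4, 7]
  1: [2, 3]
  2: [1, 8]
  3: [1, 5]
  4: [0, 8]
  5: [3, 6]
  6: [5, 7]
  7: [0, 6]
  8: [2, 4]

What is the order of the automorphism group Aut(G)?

18

G is 2-regular and connected on 9 vertices, i.e. the cycle C_9. The automorphisms of the 9-cycle are exactly the symmetries of a regular 9-gon: the dihedral group D_9, |D_9| = 18.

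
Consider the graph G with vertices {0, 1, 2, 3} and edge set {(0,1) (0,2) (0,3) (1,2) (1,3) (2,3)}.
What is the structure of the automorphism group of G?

Every vertex has degree 3, so G is the complete graph K_4. Every bijection on the vertex set is an automorphism of K_4; hence Aut(K_4) ≅ S_4, order 24.

the symmetric group on 4 letters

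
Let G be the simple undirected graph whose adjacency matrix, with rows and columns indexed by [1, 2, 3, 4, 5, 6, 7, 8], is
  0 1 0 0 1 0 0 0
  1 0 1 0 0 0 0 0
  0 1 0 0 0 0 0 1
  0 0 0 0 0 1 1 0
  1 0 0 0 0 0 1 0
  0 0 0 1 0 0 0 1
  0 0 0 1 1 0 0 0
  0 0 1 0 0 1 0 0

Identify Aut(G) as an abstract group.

the dihedral group of order 16

G is 2-regular and connected on 8 vertices, i.e. the cycle C_8. The automorphisms of the 8-cycle are exactly the symmetries of a regular 8-gon: the dihedral group D_8, |D_8| = 16.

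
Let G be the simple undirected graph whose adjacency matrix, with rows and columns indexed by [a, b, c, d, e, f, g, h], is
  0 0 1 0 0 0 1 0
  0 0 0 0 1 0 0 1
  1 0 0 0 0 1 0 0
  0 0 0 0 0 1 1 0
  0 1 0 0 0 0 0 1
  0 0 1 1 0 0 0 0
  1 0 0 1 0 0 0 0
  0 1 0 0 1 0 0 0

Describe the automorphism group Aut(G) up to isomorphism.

G has two connected components, {a, c, d, f, g} and {b, e, h}; each is 2-regular, so G = C_5 ⊔ C_3. The components are non-isomorphic (different sizes), so Aut(G) = Aut(C_3) × Aut(C_5) = D_3 × D_5 of order 6·10 = 60.

D_3 × D_5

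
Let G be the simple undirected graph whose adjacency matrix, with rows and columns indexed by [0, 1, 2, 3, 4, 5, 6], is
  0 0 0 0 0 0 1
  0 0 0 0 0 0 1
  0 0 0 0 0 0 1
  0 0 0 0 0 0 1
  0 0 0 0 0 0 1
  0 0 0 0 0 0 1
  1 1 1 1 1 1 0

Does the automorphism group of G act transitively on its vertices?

Vertex 6 is the only vertex of degree 6, so every automorphism fixes it; G is not vertex-transitive.

No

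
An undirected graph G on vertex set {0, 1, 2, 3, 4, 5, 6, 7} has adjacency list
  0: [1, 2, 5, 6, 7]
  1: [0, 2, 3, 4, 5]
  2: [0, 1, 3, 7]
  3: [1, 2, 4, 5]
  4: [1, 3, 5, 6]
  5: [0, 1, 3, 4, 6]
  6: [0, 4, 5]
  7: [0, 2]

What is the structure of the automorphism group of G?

Degrees alone do not determine every vertex (e.g. 0 and 1 both have degree 5), but their neighbour-degree multisets differ: N(0) has degrees [2, 3, 4, 5, 5] while N(1) has degrees [4, 4, 4, 5, 5]. Repeating this refinement separates all vertices, so the only automorphism is the identity.

the trivial group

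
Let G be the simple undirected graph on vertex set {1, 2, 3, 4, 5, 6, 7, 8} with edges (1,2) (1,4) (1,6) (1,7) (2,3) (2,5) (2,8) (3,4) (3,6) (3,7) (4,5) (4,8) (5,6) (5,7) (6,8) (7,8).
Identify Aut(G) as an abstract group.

S_4 ≀ Z_2

G is 4-regular and bipartite with parts {2, 4, 6, 7} and {1, 3, 5, 8} (each part is independent and every cross-pair is an edge), so G = K_{4,4}. Each part can be permuted independently (S_4 × S_4) and the two equal-size parts can also be swapped, giving (S_4 × S_4) ⋊ Z_2 of order 2·(4!)² = 1152.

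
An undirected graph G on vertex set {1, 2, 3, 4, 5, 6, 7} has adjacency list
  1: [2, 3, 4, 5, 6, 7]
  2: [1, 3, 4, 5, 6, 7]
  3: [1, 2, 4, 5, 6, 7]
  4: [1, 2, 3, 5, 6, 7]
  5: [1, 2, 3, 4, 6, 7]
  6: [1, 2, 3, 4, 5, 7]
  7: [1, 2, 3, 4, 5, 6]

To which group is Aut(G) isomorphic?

the symmetric group on 7 letters

All 7 vertices are pairwise adjacent: G = K_7. Any permutation of the 7 vertices preserves K_7, so Aut(K_7) = S_7 of order 7! = 5040.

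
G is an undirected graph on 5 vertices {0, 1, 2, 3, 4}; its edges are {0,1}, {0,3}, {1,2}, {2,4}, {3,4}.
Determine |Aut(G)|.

G is 2-regular and connected on 5 vertices, i.e. the cycle C_5. C_5 has 5 rotations and 5 reflections, so Aut(C_5) ≅ D_5 of order 10.

10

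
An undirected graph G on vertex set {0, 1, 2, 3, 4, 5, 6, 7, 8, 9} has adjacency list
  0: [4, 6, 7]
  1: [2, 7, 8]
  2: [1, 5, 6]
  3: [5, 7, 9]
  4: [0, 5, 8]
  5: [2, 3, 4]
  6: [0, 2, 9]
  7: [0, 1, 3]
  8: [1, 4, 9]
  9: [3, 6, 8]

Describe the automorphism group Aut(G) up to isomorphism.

G is 3-regular on 10 vertices with no triangles and no 4-cycles (girth 5): this is the Petersen graph. Viewing the Petersen graph as the Kneser graph K(5,2) — vertices are 2-subsets of {1,…,5}, edges join disjoint pairs — its automorphisms are exactly the permutations of the 5-element set, so Aut ≅ S_5 of order 120.

S_5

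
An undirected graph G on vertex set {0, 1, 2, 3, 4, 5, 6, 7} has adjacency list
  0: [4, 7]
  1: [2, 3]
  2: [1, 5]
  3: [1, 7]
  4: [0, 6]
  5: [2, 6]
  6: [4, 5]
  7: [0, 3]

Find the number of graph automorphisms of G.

G is 2-regular and connected on 8 vertices, i.e. the cycle C_8. The automorphisms of the 8-cycle are exactly the symmetries of a regular 8-gon: the dihedral group D_8, |D_8| = 16.

16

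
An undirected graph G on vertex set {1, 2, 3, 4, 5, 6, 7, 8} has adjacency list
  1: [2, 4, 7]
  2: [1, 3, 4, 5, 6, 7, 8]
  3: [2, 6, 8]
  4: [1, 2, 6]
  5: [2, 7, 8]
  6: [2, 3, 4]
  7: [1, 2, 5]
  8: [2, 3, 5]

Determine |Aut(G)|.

Vertex 2 is the unique vertex of degree 7; the remaining 7 vertices each have degree 3 and induce a cycle, so G is the wheel on 8 vertices with hub 2. Every automorphism fixes the hub and acts on the rim 7-cycle, so Aut(G) ≅ Aut(C_7) = D_7 of order 14.

14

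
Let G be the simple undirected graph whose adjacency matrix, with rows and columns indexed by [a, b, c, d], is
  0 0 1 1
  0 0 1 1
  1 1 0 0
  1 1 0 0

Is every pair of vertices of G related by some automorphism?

G is 2-regular and bipartite on 2^2 = 4 vertices with girth 4; it is the hypercube graph Q_2. The symmetry group of the 2-cube is the hyperoctahedral group B_2 = Z_2 ≀ S_2, of order 2^2·2! = 8. This group acts transitively on the 4 vertices.

Yes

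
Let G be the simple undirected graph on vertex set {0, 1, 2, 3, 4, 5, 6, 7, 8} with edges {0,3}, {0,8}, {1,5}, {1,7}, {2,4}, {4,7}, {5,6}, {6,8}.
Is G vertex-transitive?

Automorphisms preserve degree, but G has vertices of degree 1 and vertices of degree 2; no automorphism maps one to the other, so G is not vertex-transitive.

No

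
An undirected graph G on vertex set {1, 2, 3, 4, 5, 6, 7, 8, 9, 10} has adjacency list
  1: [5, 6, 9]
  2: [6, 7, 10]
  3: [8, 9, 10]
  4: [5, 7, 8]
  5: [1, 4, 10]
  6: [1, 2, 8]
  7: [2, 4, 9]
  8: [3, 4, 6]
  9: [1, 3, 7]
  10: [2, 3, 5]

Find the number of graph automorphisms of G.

G is 3-regular on 10 vertices with no triangles and no 4-cycles (girth 5): this is the Petersen graph. Viewing the Petersen graph as the Kneser graph K(5,2) — vertices are 2-subsets of {1,…,5}, edges join disjoint pairs — its automorphisms are exactly the permutations of the 5-element set, so Aut ≅ S_5 of order 120.

120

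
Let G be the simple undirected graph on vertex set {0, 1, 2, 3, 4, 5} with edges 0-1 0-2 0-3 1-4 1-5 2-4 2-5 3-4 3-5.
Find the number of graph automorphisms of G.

72

G is 3-regular and bipartite with parts {1, 2, 3} and {0, 4, 5} (each part is independent and every cross-pair is an edge), so G = K_{3,3}. Aut(K_{3,3}) is the wreath product S_3 ≀ Z_2: permute within each part, then optionally swap the parts; |Aut| = 2·(3!)² = 72.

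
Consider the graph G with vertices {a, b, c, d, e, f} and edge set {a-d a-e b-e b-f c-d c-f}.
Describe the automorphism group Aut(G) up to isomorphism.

G is 2-regular and connected on 6 vertices, i.e. the cycle C_6. The automorphisms of the 6-cycle are exactly the symmetries of a regular 6-gon: the dihedral group D_6, |D_6| = 12.

D_6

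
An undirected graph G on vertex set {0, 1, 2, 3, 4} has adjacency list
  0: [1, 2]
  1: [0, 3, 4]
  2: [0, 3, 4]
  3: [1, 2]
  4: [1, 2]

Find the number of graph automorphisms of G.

12

The vertices split by degree into {1, 2} (degree 3) and {0, 3, 4} (degree 2); every edge runs between the two parts, so G is the complete bipartite graph K_{2,3}. Automorphisms preserve the bipartition setwise (since the parts differ in size) and act as S_3 × S_2 within it; |Aut| = 12.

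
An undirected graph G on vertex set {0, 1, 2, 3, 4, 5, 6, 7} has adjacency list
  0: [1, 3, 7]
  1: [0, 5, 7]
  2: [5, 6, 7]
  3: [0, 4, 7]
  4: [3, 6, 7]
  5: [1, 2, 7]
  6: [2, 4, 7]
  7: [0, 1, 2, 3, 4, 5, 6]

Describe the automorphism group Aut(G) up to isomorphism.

D_7

Vertex 7 is the unique vertex of degree 7; the remaining 7 vertices each have degree 3 and induce a cycle, so G is the wheel on 8 vertices with hub 7. Every automorphism fixes the hub and acts on the rim 7-cycle, so Aut(G) ≅ Aut(C_7) = D_7 of order 14.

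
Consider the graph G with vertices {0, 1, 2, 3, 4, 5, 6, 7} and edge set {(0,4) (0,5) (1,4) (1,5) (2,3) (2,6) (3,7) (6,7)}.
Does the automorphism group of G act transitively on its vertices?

G has two connected components, {0, 1, 4, 5} and {2, 3, 6, 7}; each is 2-regular, so G = C_4 ⊔ C_4. With two isomorphic components, Aut(G) = Aut(C_4) ≀ S_2 = (D_4 × D_4) ⋊ Z_2: permute each cycle by D_4, then optionally swap the two cycles. Order 2·(2·4)² = 128. Under this action every vertex can be carried to every other, so G is vertex-transitive.

Yes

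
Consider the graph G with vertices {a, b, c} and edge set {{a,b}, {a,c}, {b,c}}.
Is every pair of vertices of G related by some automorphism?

Yes

Every vertex has degree 2, so G is the complete graph K_3. Any permutation of the 3 vertices preserves K_3, so Aut(K_3) = S_3 of order 3! = 6. This group acts transitively on the 3 vertices.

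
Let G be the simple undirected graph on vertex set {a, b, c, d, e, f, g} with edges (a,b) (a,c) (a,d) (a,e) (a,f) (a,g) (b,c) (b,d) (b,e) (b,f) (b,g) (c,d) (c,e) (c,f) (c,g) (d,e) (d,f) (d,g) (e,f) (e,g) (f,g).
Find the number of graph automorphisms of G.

5040

All 7 vertices are pairwise adjacent: G = K_7. Any permutation of the 7 vertices preserves K_7, so Aut(K_7) = S_7 of order 7! = 5040.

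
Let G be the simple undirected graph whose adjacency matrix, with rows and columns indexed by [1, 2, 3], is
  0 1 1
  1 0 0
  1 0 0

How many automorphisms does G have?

The degree sequence is [2, 1, 1]; the two degree-1 vertices 2 and 3 are the ends of a path, so G = P_3. A path has exactly one nontrivial symmetry — reversal — giving Aut(G) of order 2.

2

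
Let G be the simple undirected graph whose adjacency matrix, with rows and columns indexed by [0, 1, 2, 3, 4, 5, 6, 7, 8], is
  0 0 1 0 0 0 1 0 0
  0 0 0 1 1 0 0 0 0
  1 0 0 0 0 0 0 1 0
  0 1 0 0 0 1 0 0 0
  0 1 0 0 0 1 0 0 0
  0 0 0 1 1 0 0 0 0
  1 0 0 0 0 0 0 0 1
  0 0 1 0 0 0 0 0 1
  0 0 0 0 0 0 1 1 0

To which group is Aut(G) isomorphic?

D_5 × D_4

G has two connected components, {0, 2, 6, 7, 8} and {1, 3, 4, 5}; each is 2-regular, so G = C_5 ⊔ C_4. No automorphism exchanges components of different sizes, hence Aut(G) is the direct product D_5 × D_4, order 80.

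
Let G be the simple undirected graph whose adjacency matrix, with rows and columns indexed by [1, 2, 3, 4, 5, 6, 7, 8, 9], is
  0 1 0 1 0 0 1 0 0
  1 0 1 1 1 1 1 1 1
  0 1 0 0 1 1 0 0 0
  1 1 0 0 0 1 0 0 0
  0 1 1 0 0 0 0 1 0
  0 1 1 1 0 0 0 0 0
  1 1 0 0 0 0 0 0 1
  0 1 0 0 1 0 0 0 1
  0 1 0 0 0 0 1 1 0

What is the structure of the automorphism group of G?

Vertex 2 is the unique vertex of degree 8; the remaining 8 vertices each have degree 3 and induce a cycle, so G is the wheel on 9 vertices with hub 2. With the hub fixed, the remaining symmetry is that of the rim cycle C_8, giving the dihedral group D_8.

D_8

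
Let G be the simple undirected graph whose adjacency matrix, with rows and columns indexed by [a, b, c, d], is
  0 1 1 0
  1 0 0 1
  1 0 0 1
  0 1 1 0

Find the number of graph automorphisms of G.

G is 2-regular and connected on 4 vertices, i.e. the cycle C_4. C_4 has 4 rotations and 4 reflections, so Aut(C_4) ≅ D_4 of order 8.

8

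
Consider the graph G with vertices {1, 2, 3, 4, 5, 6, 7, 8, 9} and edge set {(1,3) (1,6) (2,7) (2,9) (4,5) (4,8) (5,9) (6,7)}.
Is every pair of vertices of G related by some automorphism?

Automorphisms preserve degree, but G has vertices of degree 1 and vertices of degree 2; no automorphism maps one to the other, so G is not vertex-transitive.

No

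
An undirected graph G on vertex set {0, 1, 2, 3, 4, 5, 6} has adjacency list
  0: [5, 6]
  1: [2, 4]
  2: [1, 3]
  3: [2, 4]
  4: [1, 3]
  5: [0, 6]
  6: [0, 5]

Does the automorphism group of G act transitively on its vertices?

No

G has two connected components, {1, 2, 3, 4} and {0, 5, 6}; each is 2-regular, so G = C_4 ⊔ C_3. The orbit of 0 under Aut(G) is {0, 5, 6}, which does not contain 1, so G is not vertex-transitive.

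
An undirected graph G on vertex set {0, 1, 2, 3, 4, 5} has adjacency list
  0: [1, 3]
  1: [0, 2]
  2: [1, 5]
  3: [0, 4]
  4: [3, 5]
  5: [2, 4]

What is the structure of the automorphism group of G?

Every vertex has degree 2 and the graph is connected, so G is the 6-cycle C_6. The automorphisms of the 6-cycle are exactly the symmetries of a regular 6-gon: the dihedral group D_6, |D_6| = 12.

the dihedral group of order 12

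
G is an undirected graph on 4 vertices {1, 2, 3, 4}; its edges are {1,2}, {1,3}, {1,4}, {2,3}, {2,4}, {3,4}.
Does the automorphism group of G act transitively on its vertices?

Every vertex has degree 3, so G is the complete graph K_4. Every bijection on the vertex set is an automorphism of K_4; hence Aut(K_4) ≅ S_4, order 24. This group acts transitively on the 4 vertices.

Yes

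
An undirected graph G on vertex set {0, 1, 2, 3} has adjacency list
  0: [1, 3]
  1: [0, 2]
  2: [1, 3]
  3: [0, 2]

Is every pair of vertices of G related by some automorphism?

G is 2-regular and bipartite with parts {1, 3} and {0, 2} (each part is independent and every cross-pair is an edge), so G = K_{2,2}. Each part can be permuted independently (S_2 × S_2) and the two equal-size parts can also be swapped, giving (S_2 × S_2) ⋊ Z_2 of order 2·(2!)² = 8. Under this action every vertex can be carried to every other, so G is vertex-transitive.

Yes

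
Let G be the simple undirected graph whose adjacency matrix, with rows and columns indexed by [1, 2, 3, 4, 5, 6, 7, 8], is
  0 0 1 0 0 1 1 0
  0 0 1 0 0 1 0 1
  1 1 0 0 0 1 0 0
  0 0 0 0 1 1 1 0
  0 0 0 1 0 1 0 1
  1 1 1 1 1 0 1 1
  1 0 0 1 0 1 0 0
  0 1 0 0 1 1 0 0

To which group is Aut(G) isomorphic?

D_7

Vertex 6 is the unique vertex of degree 7; the remaining 7 vertices each have degree 3 and induce a cycle, so G is the wheel on 8 vertices with hub 6. Every automorphism fixes the hub and acts on the rim 7-cycle, so Aut(G) ≅ Aut(C_7) = D_7 of order 14.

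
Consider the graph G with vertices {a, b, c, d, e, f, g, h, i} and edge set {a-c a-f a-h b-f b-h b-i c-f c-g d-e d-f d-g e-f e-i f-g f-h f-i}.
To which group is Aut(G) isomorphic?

the dihedral group of order 16

Vertex f is the unique vertex of degree 8; the remaining 8 vertices each have degree 3 and induce a cycle, so G is the wheel on 9 vertices with hub f. Every automorphism fixes the hub and acts on the rim 8-cycle, so Aut(G) ≅ Aut(C_8) = D_8 of order 16.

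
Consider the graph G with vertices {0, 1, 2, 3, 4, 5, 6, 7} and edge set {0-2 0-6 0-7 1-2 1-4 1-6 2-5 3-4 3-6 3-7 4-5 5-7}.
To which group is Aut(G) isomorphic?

G is 3-regular and bipartite on 2^3 = 8 vertices with girth 4; it is the hypercube graph Q_3. The symmetry group of the 3-cube is the hyperoctahedral group B_3 = Z_2 ≀ S_3, of order 2^3·3! = 48.

the hyperoctahedral group B_3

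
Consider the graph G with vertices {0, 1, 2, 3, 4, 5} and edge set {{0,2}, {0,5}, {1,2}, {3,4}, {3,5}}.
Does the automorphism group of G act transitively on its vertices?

Automorphisms preserve degree, but G has vertices of degree 1 and vertices of degree 2; no automorphism maps one to the other, so G is not vertex-transitive.

No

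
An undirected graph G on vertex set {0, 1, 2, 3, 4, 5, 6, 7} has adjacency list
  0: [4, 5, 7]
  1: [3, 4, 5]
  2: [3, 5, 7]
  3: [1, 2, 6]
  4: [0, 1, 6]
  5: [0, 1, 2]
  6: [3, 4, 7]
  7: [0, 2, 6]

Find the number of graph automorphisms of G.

48

G is 3-regular and bipartite on 2^3 = 8 vertices with girth 4; it is the hypercube graph Q_3. Aut(Q_3) consists of the signed permutations of the 3 coordinate axes: 3! permutations times 2^3 sign flips, so |Aut| = 2^3·3! = 48.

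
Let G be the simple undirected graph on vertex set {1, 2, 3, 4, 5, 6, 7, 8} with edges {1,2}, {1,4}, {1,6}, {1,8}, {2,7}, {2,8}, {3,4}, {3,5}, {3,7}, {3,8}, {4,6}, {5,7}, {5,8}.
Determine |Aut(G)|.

1

The degree sequence is [4, 3, 4, 3, 3, 2, 3, 4]. Checking the degree-preserving permutations of the vertex set shows that none except the identity preserves every edge, so Aut(G) is trivial.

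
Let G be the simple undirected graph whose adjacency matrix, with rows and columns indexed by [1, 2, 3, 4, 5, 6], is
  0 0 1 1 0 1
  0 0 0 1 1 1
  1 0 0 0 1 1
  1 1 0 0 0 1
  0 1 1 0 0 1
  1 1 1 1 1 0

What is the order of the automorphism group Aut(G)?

Vertex 6 is the unique vertex of degree 5; the remaining 5 vertices each have degree 3 and induce a cycle, so G is the wheel on 6 vertices with hub 6. Every automorphism fixes the hub and acts on the rim 5-cycle, so Aut(G) ≅ Aut(C_5) = D_5 of order 10.

10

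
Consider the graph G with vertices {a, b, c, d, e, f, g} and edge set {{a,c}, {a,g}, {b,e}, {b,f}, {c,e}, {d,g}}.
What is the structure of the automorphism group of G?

C_2

The degree sequence is [2, 2, 2, 1, 2, 1, 2]; the two degree-1 vertices d and f are the ends of a path, so G = P_7. The only nontrivial automorphism of a path is the end-to-end reflection, so Aut(G) ≅ Z_2.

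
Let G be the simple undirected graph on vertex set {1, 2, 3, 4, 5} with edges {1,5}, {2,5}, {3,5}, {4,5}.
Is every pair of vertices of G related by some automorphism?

Vertex 5 is the only vertex of degree 4, so every automorphism fixes it; G is not vertex-transitive.

No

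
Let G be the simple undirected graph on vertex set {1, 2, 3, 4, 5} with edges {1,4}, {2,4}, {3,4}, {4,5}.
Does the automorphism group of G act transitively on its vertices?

Vertex 4 is the only vertex of degree 4, so every automorphism fixes it; G is not vertex-transitive.

No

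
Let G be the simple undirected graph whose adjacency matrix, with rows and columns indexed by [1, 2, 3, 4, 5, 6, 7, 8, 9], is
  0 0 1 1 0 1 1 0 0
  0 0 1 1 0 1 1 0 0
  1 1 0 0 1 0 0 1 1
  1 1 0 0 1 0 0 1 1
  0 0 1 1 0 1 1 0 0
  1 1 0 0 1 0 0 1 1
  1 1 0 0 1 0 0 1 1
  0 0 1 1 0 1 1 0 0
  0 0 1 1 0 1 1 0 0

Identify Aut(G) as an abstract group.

The vertices split by degree into {3, 4, 6, 7} (degree 5) and {1, 2, 5, 8, 9} (degree 4); every edge runs between the two parts, so G is the complete bipartite graph K_{4,5}. Automorphisms preserve the bipartition setwise (since the parts differ in size) and act as S_5 × S_4 within it; |Aut| = 2880.

S_5 × S_4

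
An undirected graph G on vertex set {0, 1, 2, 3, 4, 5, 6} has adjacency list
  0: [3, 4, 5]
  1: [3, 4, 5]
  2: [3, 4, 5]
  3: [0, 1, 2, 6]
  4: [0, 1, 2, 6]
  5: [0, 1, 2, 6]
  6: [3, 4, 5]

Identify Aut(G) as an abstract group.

S_3 × S_4

The vertices split by degree into {3, 4, 5} (degree 4) and {0, 1, 2, 6} (degree 3); every edge runs between the two parts, so G is the complete bipartite graph K_{3,4}. Automorphisms preserve the bipartition setwise (since the parts differ in size) and act as S_3 × S_4 within it; |Aut| = 144.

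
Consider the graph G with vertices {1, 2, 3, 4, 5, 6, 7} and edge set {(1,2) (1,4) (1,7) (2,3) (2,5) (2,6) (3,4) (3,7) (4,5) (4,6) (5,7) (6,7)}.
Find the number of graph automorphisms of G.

The vertices split by degree into {2, 4, 7} (degree 4) and {1, 3, 5, 6} (degree 3); every edge runs between the two parts, so G is the complete bipartite graph K_{3,4}. Automorphisms preserve the bipartition setwise (since the parts differ in size) and act as S_4 × S_3 within it; |Aut| = 144.

144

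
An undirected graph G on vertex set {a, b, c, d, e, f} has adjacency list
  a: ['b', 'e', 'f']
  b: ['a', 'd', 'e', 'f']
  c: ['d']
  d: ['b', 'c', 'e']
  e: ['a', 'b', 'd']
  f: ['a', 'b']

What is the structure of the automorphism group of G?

Degrees alone do not determine every vertex (e.g. a and d both have degree 3), but their neighbour-degree multisets differ: N(a) has degrees [2, 3, 4] while N(d) has degrees [1, 3, 4]. Repeating this refinement separates all vertices, so the only automorphism is the identity.

the trivial group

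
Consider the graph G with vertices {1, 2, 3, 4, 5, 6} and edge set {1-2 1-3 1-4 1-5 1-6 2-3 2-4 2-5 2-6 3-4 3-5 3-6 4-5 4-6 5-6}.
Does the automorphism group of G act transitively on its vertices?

Every vertex has degree 5, so G is the complete graph K_6. Any permutation of the 6 vertices preserves K_6, so Aut(K_6) = S_6 of order 6! = 720. Under this action every vertex can be carried to every other, so G is vertex-transitive.

Yes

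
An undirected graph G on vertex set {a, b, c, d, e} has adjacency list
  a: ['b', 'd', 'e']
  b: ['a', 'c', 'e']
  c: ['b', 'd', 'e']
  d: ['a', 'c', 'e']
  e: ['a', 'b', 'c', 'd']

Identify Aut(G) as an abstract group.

Vertex e is the unique vertex of degree 4; the remaining 4 vertices each have degree 3 and induce a cycle, so G is the wheel on 5 vertices with hub e. With the hub fixed, the remaining symmetry is that of the rim cycle C_4, giving the dihedral group D_4.

the dihedral group of order 8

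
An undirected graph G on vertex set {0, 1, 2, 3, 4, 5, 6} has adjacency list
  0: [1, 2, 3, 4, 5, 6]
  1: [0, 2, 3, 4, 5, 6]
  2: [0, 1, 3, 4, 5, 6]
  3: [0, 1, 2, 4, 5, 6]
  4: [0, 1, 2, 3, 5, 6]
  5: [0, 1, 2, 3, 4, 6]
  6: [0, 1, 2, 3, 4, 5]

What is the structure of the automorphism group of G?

Every vertex has degree 6, so G is the complete graph K_7. Any permutation of the 7 vertices preserves K_7, so Aut(K_7) = S_7 of order 7! = 5040.

the symmetric group on 7 letters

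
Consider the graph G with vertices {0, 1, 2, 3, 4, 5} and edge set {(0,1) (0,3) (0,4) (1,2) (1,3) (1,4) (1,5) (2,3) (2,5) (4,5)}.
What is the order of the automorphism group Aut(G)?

10

Vertex 1 is the unique vertex of degree 5; the remaining 5 vertices each have degree 3 and induce a cycle, so G is the wheel on 6 vertices with hub 1. Every automorphism fixes the hub and acts on the rim 5-cycle, so Aut(G) ≅ Aut(C_5) = D_5 of order 10.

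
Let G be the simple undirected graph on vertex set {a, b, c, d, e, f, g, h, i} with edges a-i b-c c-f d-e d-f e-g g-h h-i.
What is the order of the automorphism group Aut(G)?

The degree sequence is [1, 1, 2, 2, 2, 2, 2, 2, 2]; the two degree-1 vertices a and b are the ends of a path, so G = P_9. A path has exactly one nontrivial symmetry — reversal — giving Aut(G) of order 2.

2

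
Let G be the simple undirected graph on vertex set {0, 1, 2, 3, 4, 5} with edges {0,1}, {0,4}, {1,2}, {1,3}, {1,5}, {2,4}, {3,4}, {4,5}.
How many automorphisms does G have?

The vertices split by degree into {1, 4} (degree 4) and {0, 2, 3, 5} (degree 2); every edge runs between the two parts, so G is the complete bipartite graph K_{2,4}. The parts have unequal sizes, so no automorphism swaps them; each part is permuted independently, giving S_2 × S_4 of order 2!·4! = 48.

48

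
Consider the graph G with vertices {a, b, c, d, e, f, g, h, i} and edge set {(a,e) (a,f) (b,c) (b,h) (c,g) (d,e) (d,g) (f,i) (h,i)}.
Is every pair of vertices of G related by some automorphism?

Every vertex has degree 2 and the graph is connected, so G is the 9-cycle C_9. The automorphisms of the 9-cycle are exactly the symmetries of a regular 9-gon: the dihedral group D_9, |D_9| = 18. This group acts transitively on the 9 vertices.

Yes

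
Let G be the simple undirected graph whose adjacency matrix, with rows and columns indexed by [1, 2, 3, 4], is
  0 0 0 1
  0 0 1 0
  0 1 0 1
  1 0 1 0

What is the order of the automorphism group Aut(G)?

The degree sequence is [1, 1, 2, 2]; the two degree-1 vertices 1 and 2 are the ends of a path, so G = P_4. A path has exactly one nontrivial symmetry — reversal — giving Aut(G) of order 2.

2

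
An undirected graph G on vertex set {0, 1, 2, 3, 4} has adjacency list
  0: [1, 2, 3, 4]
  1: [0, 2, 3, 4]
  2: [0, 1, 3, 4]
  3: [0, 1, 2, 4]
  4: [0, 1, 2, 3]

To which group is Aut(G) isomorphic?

S_5

Every vertex has degree 4, so G is the complete graph K_5. Any permutation of the 5 vertices preserves K_5, so Aut(K_5) = S_5 of order 5! = 120.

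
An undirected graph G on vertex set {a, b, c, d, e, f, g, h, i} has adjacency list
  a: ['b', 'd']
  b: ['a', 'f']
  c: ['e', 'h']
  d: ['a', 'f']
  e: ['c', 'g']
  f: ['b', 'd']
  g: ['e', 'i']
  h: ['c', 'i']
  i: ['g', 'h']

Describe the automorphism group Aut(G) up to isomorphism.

G has two connected components, {c, e, g, h, i} and {a, b, d, f}; each is 2-regular, so G = C_5 ⊔ C_4. No automorphism exchanges components of different sizes, hence Aut(G) is the direct product D_5 × D_4, order 80.

D_5 × D_4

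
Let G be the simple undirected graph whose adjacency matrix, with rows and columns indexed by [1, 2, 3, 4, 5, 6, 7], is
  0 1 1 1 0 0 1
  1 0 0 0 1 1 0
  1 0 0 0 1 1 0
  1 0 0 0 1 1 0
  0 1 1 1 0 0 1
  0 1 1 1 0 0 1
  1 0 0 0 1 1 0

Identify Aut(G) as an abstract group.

The vertices split by degree into {1, 5, 6} (degree 4) and {2, 3, 4, 7} (degree 3); every edge runs between the two parts, so G is the complete bipartite graph K_{3,4}. Automorphisms preserve the bipartition setwise (since the parts differ in size) and act as S_4 × S_3 within it; |Aut| = 144.

S_4 × S_3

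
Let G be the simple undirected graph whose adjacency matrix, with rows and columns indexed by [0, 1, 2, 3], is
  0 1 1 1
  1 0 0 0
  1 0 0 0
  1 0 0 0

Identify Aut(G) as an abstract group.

S_3

Vertex 0 has degree 3 and every other vertex has degree 1, so G is the star K_{1,3} with centre 0. The 3 leaves are pairwise interchangeable while the centre is fixed, giving Aut(G) = S_3.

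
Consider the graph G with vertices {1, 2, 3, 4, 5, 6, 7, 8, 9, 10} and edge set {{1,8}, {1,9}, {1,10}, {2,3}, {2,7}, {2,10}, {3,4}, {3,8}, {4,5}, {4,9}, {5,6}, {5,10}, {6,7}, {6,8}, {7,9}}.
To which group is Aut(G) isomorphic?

the symmetric group S_5

G is 3-regular on 10 vertices with no triangles and no 4-cycles (girth 5): this is the Petersen graph. It is a classical fact that the Petersen graph has automorphism group S_5 (order 120), arising from its description as the Kneser graph K(5,2).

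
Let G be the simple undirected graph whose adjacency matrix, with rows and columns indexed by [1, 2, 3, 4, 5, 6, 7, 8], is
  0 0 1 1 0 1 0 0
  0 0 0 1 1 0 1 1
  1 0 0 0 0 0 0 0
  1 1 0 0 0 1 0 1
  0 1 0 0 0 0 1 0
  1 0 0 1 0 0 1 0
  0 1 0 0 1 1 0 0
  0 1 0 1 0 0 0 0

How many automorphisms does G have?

1

Degrees alone do not determine every vertex (e.g. 1 and 6 both have degree 3), but their neighbour-degree multisets differ: N(1) has degrees [1, 3, 4] while N(6) has degrees [3, 3, 4]. Repeating this refinement separates all vertices, so the only automorphism is the identity.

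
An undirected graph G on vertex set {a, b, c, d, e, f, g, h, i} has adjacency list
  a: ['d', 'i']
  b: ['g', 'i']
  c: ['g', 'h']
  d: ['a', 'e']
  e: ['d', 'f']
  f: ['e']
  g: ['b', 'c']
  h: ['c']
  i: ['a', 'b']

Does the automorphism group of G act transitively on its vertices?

Automorphisms preserve degree, but G has vertices of degree 1 and vertices of degree 2; no automorphism maps one to the other, so G is not vertex-transitive.

No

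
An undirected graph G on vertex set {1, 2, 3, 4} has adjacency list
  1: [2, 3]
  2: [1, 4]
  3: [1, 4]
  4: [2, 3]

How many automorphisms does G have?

Every vertex has degree 2 and the graph is connected, so G is the 4-cycle C_4. C_4 has 4 rotations and 4 reflections, so Aut(C_4) ≅ D_4 of order 8.

8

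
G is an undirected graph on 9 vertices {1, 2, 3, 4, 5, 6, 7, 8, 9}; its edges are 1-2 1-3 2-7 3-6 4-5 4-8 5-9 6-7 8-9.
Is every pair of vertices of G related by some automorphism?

No

G has two connected components, {1, 2, 3, 6, 7} and {4, 5, 8, 9}; each is 2-regular, so G = C_5 ⊔ C_4. The orbit of 1 under Aut(G) is {1, 2, 3, 6, 7}, which does not contain 4, so G is not vertex-transitive.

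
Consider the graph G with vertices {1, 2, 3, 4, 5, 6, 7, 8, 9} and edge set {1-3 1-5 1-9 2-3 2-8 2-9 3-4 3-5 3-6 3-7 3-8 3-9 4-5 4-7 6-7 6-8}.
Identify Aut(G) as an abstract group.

D_8

Vertex 3 is the unique vertex of degree 8; the remaining 8 vertices each have degree 3 and induce a cycle, so G is the wheel on 9 vertices with hub 3. Every automorphism fixes the hub and acts on the rim 8-cycle, so Aut(G) ≅ Aut(C_8) = D_8 of order 16.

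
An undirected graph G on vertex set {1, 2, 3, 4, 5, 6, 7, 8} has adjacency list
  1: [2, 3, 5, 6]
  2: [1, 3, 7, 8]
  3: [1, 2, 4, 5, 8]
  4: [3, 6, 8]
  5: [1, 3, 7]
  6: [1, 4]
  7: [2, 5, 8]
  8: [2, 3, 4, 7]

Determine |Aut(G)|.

Degrees alone do not determine every vertex (e.g. 1 and 2 both have degree 4), but their neighbour-degree multisets differ: N(1) has degrees [2, 3, 4, 5] while N(2) has degrees [3, 4, 4, 5]. Repeating this refinement separates all vertices, so the only automorphism is the identity.

1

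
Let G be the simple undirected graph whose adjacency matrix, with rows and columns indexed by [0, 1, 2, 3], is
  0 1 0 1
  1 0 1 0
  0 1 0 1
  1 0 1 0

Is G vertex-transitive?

Every vertex has degree 2 and the graph is connected, so G is the 4-cycle C_4. The automorphisms of the 4-cycle are exactly the symmetries of a regular 4-gon: the dihedral group D_4, |D_4| = 8. This group acts transitively on the 4 vertices.

Yes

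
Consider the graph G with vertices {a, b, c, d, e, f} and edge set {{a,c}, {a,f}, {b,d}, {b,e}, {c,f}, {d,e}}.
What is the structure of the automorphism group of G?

G has two connected components, {a, c, f} and {b, d, e}; each is 2-regular, so G = C_3 ⊔ C_3. With two isomorphic components, Aut(G) = Aut(C_3) ≀ S_2 = (D_3 × D_3) ⋊ Z_2: permute each cycle by D_3, then optionally swap the two cycles. Order 2·(2·3)² = 72.

(D_3 × D_3) ⋊ Z_2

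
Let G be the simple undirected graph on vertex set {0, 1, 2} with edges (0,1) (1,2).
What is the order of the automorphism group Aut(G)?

The degree sequence is [1, 2, 1]; the two degree-1 vertices 0 and 2 are the ends of a path, so G = P_3. A path has exactly one nontrivial symmetry — reversal — giving Aut(G) of order 2.

2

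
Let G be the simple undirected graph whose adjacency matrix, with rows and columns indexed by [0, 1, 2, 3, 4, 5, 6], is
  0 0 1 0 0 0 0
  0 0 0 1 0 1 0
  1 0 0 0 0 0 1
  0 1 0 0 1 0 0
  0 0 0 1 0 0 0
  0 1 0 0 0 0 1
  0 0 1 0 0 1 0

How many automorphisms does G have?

The degree sequence is [1, 2, 2, 2, 1, 2, 2]; the two degree-1 vertices 0 and 4 are the ends of a path, so G = P_7. A path has exactly one nontrivial symmetry — reversal — giving Aut(G) of order 2.

2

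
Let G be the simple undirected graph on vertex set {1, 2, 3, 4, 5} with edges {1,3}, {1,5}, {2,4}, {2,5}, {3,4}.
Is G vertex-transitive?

Every vertex has degree 2 and the graph is connected, so G is the 5-cycle C_5. The automorphisms of the 5-cycle are exactly the symmetries of a regular 5-gon: the dihedral group D_5, |D_5| = 10. This group acts transitively on the 5 vertices.

Yes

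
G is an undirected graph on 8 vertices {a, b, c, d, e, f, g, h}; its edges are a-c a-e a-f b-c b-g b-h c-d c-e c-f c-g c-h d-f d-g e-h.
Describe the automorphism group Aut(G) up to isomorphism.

D_7

Vertex c is the unique vertex of degree 7; the remaining 7 vertices each have degree 3 and induce a cycle, so G is the wheel on 8 vertices with hub c. Every automorphism fixes the hub and acts on the rim 7-cycle, so Aut(G) ≅ Aut(C_7) = D_7 of order 14.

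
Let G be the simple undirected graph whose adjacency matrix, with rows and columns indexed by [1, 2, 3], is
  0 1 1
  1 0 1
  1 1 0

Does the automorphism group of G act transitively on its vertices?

Every vertex has degree 2, so G is the complete graph K_3. Every bijection on the vertex set is an automorphism of K_3; hence Aut(K_3) ≅ S_3, order 6. This group acts transitively on the 3 vertices.

Yes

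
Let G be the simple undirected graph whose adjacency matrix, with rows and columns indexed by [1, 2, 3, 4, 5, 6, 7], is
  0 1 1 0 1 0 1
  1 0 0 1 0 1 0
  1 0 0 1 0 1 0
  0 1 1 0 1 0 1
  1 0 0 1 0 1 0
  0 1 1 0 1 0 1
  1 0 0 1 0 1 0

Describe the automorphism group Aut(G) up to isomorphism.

The vertices split by degree into {1, 4, 6} (degree 4) and {2, 3, 5, 7} (degree 3); every edge runs between the two parts, so G is the complete bipartite graph K_{3,4}. Automorphisms preserve the bipartition setwise (since the parts differ in size) and act as S_4 × S_3 within it; |Aut| = 144.

S_4 × S_3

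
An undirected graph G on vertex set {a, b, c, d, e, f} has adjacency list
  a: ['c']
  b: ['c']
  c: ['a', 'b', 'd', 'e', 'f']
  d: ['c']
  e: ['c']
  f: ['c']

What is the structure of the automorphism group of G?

S_5

Vertex c has degree 5 and every other vertex has degree 1, so G is the star K_{1,5} with centre c. The 5 leaves are pairwise interchangeable while the centre is fixed, giving Aut(G) = S_5.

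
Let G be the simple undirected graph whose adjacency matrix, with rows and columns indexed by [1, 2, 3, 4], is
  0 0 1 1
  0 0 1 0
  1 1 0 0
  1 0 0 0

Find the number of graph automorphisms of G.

The degree sequence is [2, 1, 2, 1]; the two degree-1 vertices 2 and 4 are the ends of a path, so G = P_4. The only nontrivial automorphism of a path is the end-to-end reflection, so Aut(G) ≅ Z_2.

2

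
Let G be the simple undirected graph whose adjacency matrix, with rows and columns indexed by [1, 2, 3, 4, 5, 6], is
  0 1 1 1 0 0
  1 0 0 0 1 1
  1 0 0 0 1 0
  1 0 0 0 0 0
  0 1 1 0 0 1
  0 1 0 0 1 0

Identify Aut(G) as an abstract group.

The degree sequence is [3, 3, 2, 1, 3, 2]. Checking the degree-preserving permutations of the vertex set shows that none except the identity preserves every edge, so Aut(G) is trivial.

1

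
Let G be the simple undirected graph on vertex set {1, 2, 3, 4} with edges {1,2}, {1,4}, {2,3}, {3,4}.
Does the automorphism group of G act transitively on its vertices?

Yes

Every vertex has degree 2 and the graph is connected, so G is the 4-cycle C_4. The automorphisms of the 4-cycle are exactly the symmetries of a regular 4-gon: the dihedral group D_4, |D_4| = 8. Under this action every vertex can be carried to every other, so G is vertex-transitive.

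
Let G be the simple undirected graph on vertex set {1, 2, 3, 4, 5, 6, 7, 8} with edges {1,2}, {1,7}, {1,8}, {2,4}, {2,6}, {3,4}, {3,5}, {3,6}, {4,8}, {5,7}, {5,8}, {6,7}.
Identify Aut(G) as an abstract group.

G is 3-regular and bipartite on 2^3 = 8 vertices with girth 4; it is the hypercube graph Q_3. Aut(Q_3) consists of the signed permutations of the 3 coordinate axes: 3! permutations times 2^3 sign flips, so |Aut| = 2^3·3! = 48.

Z_2^3 ⋊ S_3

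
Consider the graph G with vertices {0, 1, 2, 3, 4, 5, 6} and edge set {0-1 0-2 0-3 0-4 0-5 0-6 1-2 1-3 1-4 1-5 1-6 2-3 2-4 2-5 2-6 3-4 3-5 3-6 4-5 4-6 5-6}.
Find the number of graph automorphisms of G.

5040

Every vertex has degree 6, so G is the complete graph K_7. Every bijection on the vertex set is an automorphism of K_7; hence Aut(K_7) ≅ S_7, order 5040.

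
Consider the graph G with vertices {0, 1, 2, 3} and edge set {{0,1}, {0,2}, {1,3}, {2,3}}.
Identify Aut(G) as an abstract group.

D_4

G is 2-regular and bipartite on 2^2 = 4 vertices with girth 4; it is the hypercube graph Q_2. The symmetry group of the 2-cube is the hyperoctahedral group B_2 = Z_2 ≀ S_2, of order 2^2·2! = 8.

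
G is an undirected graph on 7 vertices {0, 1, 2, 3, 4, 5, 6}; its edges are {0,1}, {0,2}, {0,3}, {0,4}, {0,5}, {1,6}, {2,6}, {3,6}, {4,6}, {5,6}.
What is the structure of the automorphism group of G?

S_5 × S_2

The vertices split by degree into {0, 6} (degree 5) and {1, 2, 3, 4, 5} (degree 2); every edge runs between the two parts, so G is the complete bipartite graph K_{2,5}. The parts have unequal sizes, so no automorphism swaps them; each part is permuted independently, giving S_5 × S_2 of order 5!·2! = 240.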